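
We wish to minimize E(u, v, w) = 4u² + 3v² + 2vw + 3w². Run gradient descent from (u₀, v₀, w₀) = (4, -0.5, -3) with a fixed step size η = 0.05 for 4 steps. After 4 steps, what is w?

∇E = (8u, 6v + 2w, 2v + 6w)
Step 1: at (4, -0.5, -3), ∇E = (32, -9, -19) → (4, -0.5, -3) − 0.05·(32, -9, -19) = (2.4, -0.05, -2.05)
Step 2: at (2.4, -0.05, -2.05), ∇E = (19.2, -4.4, -12.4) → (2.4, -0.05, -2.05) − 0.05·(19.2, -4.4, -12.4) = (1.44, 0.17, -1.43)
Step 3: at (1.44, 0.17, -1.43), ∇E = (11.52, -1.84, -8.24) → (1.44, 0.17, -1.43) − 0.05·(11.52, -1.84, -8.24) = (0.864, 0.262, -1.018)
Step 4: at (0.864, 0.262, -1.018), ∇E = (6.912, -0.464, -5.584) → (0.864, 0.262, -1.018) − 0.05·(6.912, -0.464, -5.584) = (0.5184, 0.2852, -0.7388)
w = -0.7388

-0.7388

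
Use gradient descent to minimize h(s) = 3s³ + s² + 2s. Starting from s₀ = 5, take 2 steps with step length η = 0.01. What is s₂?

1.934879

h′(s) = 9s² + 2s + 2
s₁ = 5 − 0.01·237 = 2.63
s₂ = 2.63 − 0.01·69.5121 = 1.934879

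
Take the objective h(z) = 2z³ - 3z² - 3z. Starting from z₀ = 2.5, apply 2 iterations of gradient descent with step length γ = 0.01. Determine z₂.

h′(z) = 6z² - 6z - 3
z₁ = 2.5 − 0.01·19.5 = 2.305
z₂ = 2.305 − 0.01·15.04815 = 2.1545185

2.1545185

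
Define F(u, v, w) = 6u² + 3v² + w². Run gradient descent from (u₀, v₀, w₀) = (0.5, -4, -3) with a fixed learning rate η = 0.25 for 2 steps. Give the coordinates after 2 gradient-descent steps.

(2, -1, -0.75)

∇F = (12u, 6v, 2w)
(u₁, v₁, w₁) = (0.5, -4, -3) − 0.25·(6, -24, -6) = (-1, 2, -1.5)
(u₂, v₂, w₂) = (-1, 2, -1.5) − 0.25·(-12, 12, -3) = (2, -1, -0.75)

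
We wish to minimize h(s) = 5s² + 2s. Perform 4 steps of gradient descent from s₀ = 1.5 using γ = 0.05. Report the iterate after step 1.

h′(s) = 10s + 2
s₁ = 1.5 − 0.05·17 = 0.65

0.65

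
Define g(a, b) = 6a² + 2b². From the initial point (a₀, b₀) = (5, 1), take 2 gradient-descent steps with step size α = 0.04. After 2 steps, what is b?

∇g = (12a, 4b)
(a₁, b₁) = (5, 1) − 0.04·(60, 4) = (2.6, 0.84)
(a₂, b₂) = (2.6, 0.84) − 0.04·(31.2, 3.36) = (1.352, 0.7056)
b = 0.7056

0.7056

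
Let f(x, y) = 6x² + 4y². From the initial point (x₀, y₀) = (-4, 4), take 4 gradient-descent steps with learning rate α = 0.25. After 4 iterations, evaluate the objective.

∇f = (12x, 8y)
(x₁, y₁) = (-4, 4) − 0.25·(-48, 32) = (8, -4)
(x₂, y₂) = (8, -4) − 0.25·(96, -32) = (-16, 4)
(x₃, y₃) = (-16, 4) − 0.25·(-192, 32) = (32, -4)
(x₄, y₄) = (32, -4) − 0.25·(384, -32) = (-64, 4)
f(-64, 4) = 24640

24640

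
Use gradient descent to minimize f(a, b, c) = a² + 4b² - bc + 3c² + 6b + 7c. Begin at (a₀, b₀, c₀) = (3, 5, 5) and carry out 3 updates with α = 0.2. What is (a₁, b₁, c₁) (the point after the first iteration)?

(1.8, -3.2, -1.4)

∇f = (2a, 8b - c + 6, -b + 6c + 7)
Step 1: at (3, 5, 5), ∇f = (6, 41, 32) → (3, 5, 5) − 0.2·(6, 41, 32) = (1.8, -3.2, -1.4)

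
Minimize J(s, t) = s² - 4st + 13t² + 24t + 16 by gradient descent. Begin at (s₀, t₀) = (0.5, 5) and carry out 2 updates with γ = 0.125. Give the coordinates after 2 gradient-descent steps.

(-4.84375, 29.9375)

∇J = (2s - 4t, -4s + 26t + 24)
Step 1: at (0.5, 5), ∇J = (-19, 152) → (0.5, 5) − 0.125·(-19, 152) = (2.875, -14)
Step 2: at (2.875, -14), ∇J = (61.75, -351.5) → (2.875, -14) − 0.125·(61.75, -351.5) = (-4.84375, 29.9375)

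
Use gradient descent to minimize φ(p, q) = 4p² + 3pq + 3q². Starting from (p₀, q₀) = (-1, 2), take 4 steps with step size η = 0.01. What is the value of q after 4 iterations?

1.66754222

∇φ = (8p + 3q, 3p + 6q)
Step 1: at (-1, 2), ∇φ = (-2, 9) → (-1, 2) − 0.01·(-2, 9) = (-0.98, 1.91)
Step 2: at (-0.98, 1.91), ∇φ = (-2.11, 8.52) → (-0.98, 1.91) − 0.01·(-2.11, 8.52) = (-0.9589, 1.8248)
Step 3: at (-0.9589, 1.8248), ∇φ = (-2.1968, 8.0721) → (-0.9589, 1.8248) − 0.01·(-2.1968, 8.0721) = (-0.936932, 1.744079)
Step 4: at (-0.936932, 1.744079), ∇φ = (-2.263219, 7.653678) → (-0.936932, 1.744079) − 0.01·(-2.263219, 7.653678) = (-0.91429981, 1.66754222)
q = 1.66754222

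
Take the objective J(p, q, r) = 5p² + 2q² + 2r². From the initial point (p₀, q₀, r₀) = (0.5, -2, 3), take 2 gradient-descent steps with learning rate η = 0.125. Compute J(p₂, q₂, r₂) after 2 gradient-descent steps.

1.6298828125

∇J = (10p, 4q, 4r)
(p₁, q₁, r₁) = (0.5, -2, 3) − 0.125·(5, -8, 12) = (-0.125, -1, 1.5)
(p₂, q₂, r₂) = (-0.125, -1, 1.5) − 0.125·(-1.25, -4, 6) = (0.03125, -0.5, 0.75)
J(0.03125, -0.5, 0.75) = 1.6298828125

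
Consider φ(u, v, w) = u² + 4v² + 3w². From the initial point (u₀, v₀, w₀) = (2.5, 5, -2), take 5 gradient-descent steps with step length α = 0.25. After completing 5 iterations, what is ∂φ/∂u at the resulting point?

∇φ = (2u, 8v, 6w)
(u₁, v₁, w₁) = (2.5, 5, -2) − 0.25·(5, 40, -12) = (1.25, -5, 1)
(u₂, v₂, w₂) = (1.25, -5, 1) − 0.25·(2.5, -40, 6) = (0.625, 5, -0.5)
(u₃, v₃, w₃) = (0.625, 5, -0.5) − 0.25·(1.25, 40, -3) = (0.3125, -5, 0.25)
(u₄, v₄, w₄) = (0.3125, -5, 0.25) − 0.25·(0.625, -40, 1.5) = (0.15625, 5, -0.125)
(u₅, v₅, w₅) = (0.15625, 5, -0.125) − 0.25·(0.3125, 40, -0.75) = (0.078125, -5, 0.0625)
∂φ/∂u at (0.078125, -5, 0.0625) = 0.15625

0.15625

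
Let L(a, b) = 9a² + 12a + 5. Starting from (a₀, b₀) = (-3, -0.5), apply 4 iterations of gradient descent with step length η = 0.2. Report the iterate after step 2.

(-16.44, -0.5)

∇L = (18a + 12, 0)
(a₁, b₁) = (-3, -0.5) − 0.2·(-42, 0) = (5.4, -0.5)
(a₂, b₂) = (5.4, -0.5) − 0.2·(109.2, 0) = (-16.44, -0.5)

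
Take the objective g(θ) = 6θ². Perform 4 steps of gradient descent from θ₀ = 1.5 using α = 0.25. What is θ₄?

24

g′(θ) = 12θ
θ₁ = 1.5 − 0.25·18 = -3
θ₂ = -3 − 0.25·(-36) = 6
θ₃ = 6 − 0.25·72 = -12
θ₄ = -12 − 0.25·(-144) = 24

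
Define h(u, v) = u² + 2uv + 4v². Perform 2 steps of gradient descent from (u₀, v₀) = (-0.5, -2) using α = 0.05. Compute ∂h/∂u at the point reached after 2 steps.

-1.55

∇h = (2u + 2v, 2u + 8v)
(u₁, v₁) = (-0.5, -2) − 0.05·(-5, -17) = (-0.25, -1.15)
(u₂, v₂) = (-0.25, -1.15) − 0.05·(-2.8, -9.7) = (-0.11, -0.665)
∂h/∂u at (-0.11, -0.665) = -1.55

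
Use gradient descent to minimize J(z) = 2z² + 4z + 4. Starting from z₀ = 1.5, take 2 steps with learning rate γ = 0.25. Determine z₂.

-1

J′(z) = 4z + 4
Step 1: J′(1.5) = 10; z₁ = 1.5 − 0.25·10 = -1
Step 2: J′(-1) = 0; z₂ = -1 − 0.25·0 = -1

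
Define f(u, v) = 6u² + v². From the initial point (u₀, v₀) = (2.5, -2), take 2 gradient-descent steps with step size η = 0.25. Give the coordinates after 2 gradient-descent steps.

∇f = (12u, 2v)
(u₁, v₁) = (2.5, -2) − 0.25·(30, -4) = (-5, -1)
(u₂, v₂) = (-5, -1) − 0.25·(-60, -2) = (10, -0.5)

(10, -0.5)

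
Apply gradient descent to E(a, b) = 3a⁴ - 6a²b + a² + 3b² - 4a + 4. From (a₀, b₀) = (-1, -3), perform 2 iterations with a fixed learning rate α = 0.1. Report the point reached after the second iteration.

∇E = (12a³ - 12ab + 2a - 4, -6a² + 6b)
(a₁, b₁) = (-1, -3) − 0.1·(-54, -24) = (4.4, -0.6)
(a₂, b₂) = (4.4, -0.6) − 0.1·(1058.688, -119.76) = (-101.4688, 11.376)

(-101.4688, 11.376)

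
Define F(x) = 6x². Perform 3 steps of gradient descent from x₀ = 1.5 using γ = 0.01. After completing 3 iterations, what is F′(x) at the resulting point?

F′(x) = 12x
x₁ = 1.5 − 0.01·18 = 1.32
x₂ = 1.32 − 0.01·15.84 = 1.1616
x₃ = 1.1616 − 0.01·13.9392 = 1.022208
F′(x) at (1.022208) = 12.266496

12.266496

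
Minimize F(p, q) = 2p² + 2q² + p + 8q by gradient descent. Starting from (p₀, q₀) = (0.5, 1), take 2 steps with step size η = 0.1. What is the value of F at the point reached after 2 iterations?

∇F = (4p + 1, 4q + 8)
Step 1: at (0.5, 1), ∇F = (3, 12) → (0.5, 1) − 0.1·(3, 12) = (0.2, -0.2)
Step 2: at (0.2, -0.2), ∇F = (1.8, 7.2) → (0.2, -0.2) − 0.1·(1.8, 7.2) = (0.02, -0.92)
F(0.02, -0.92) = -5.6464

-5.6464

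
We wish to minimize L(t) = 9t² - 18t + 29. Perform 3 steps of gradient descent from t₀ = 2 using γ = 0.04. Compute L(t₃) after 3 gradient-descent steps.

20.004337012736

L′(t) = 18t - 18
Step 1: L′(2) = 18; t₁ = 2 − 0.04·18 = 1.28
Step 2: L′(1.28) = 5.04; t₂ = 1.28 − 0.04·5.04 = 1.0784
Step 3: L′(1.0784) = 1.4112; t₃ = 1.0784 − 0.04·1.4112 = 1.021952
L(1.021952) = 20.004337012736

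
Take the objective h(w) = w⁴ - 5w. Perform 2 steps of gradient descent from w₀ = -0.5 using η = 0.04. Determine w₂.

-0.07648768

h′(w) = 4w³ - 5
w₁ = -0.5 − 0.04·(-5.5) = -0.28
w₂ = -0.28 − 0.04·(-5.087808) = -0.07648768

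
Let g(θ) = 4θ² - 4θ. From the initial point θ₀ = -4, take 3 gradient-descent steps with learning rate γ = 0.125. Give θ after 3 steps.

0.5

g′(θ) = 8θ - 4
Step 1: g′(-4) = -36; θ₁ = -4 − 0.125·(-36) = 0.5
Step 2: g′(0.5) = 0; θ₂ = 0.5 − 0.125·0 = 0.5
Step 3: g′(0.5) = 0; θ₃ = 0.5 − 0.125·0 = 0.5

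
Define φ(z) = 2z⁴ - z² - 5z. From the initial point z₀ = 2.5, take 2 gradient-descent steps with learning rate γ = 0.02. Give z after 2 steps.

φ′(z) = 8z³ - 2z - 5
z₁ = 2.5 − 0.02·115 = 0.2
z₂ = 0.2 − 0.02·(-5.336) = 0.30672

0.30672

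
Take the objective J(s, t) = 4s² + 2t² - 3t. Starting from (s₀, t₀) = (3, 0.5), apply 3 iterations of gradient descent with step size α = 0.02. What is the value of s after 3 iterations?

∇J = (8s, 4t - 3)
(s₁, t₁) = (3, 0.5) − 0.02·(24, -1) = (2.52, 0.52)
(s₂, t₂) = (2.52, 0.52) − 0.02·(20.16, -0.92) = (2.1168, 0.5384)
(s₃, t₃) = (2.1168, 0.5384) − 0.02·(16.9344, -0.8464) = (1.778112, 0.555328)
s = 1.778112

1.778112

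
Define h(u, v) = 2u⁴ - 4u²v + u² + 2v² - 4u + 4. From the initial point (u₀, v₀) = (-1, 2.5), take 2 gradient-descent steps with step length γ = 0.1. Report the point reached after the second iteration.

(-0.0352, 2.164)

∇h = (8u³ - 8uv + 2u - 4, -4u² + 4v)
(u₁, v₁) = (-1, 2.5) − 0.1·(6, 6) = (-1.6, 1.9)
(u₂, v₂) = (-1.6, 1.9) − 0.1·(-15.648, -2.64) = (-0.0352, 2.164)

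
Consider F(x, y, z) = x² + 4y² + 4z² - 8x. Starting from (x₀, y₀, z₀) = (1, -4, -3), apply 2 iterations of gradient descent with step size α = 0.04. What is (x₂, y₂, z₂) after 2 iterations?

∇F = (2x - 8, 8y, 8z)
Step 1: at (1, -4, -3), ∇F = (-6, -32, -24) → (1, -4, -3) − 0.04·(-6, -32, -24) = (1.24, -2.72, -2.04)
Step 2: at (1.24, -2.72, -2.04), ∇F = (-5.52, -21.76, -16.32) → (1.24, -2.72, -2.04) − 0.04·(-5.52, -21.76, -16.32) = (1.4608, -1.8496, -1.3872)

(1.4608, -1.8496, -1.3872)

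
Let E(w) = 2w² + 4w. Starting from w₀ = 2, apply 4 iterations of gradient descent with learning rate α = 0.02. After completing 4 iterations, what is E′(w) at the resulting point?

E′(w) = 4w + 4
Step 1: E′(2) = 12; w₁ = 2 − 0.02·12 = 1.76
Step 2: E′(1.76) = 11.04; w₂ = 1.76 − 0.02·11.04 = 1.5392
Step 3: E′(1.5392) = 10.1568; w₃ = 1.5392 − 0.02·10.1568 = 1.336064
Step 4: E′(1.336064) = 9.344256; w₄ = 1.336064 − 0.02·9.344256 = 1.14917888
E′(w) at (1.14917888) = 8.59671552

8.59671552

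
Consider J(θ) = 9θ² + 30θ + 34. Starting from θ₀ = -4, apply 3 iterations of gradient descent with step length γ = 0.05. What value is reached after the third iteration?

J′(θ) = 18θ + 30
θ₁ = -4 − 0.05·(-42) = -1.9
θ₂ = -1.9 − 0.05·(-4.2) = -1.69
θ₃ = -1.69 − 0.05·(-0.42) = -1.669

-1.669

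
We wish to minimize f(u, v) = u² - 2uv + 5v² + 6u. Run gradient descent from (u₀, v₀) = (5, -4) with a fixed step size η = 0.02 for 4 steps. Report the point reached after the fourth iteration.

(3.39294976, -1.14005504)

∇f = (2u - 2v + 6, -2u + 10v)
Step 1: at (5, -4), ∇f = (24, -50) → (5, -4) − 0.02·(24, -50) = (4.52, -3)
Step 2: at (4.52, -3), ∇f = (21.04, -39.04) → (4.52, -3) − 0.02·(21.04, -39.04) = (4.0992, -2.2192)
Step 3: at (4.0992, -2.2192), ∇f = (18.6368, -30.3904) → (4.0992, -2.2192) − 0.02·(18.6368, -30.3904) = (3.726464, -1.611392)
Step 4: at (3.726464, -1.611392), ∇f = (16.675712, -23.566848) → (3.726464, -1.611392) − 0.02·(16.675712, -23.566848) = (3.39294976, -1.14005504)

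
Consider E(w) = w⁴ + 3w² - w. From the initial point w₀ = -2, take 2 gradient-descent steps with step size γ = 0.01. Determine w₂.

-1.298045

E′(w) = 4w³ + 6w - 1
Step 1: E′(-2) = -45; w₁ = -2 − 0.01·(-45) = -1.55
Step 2: E′(-1.55) = -25.1955; w₂ = -1.55 − 0.01·(-25.1955) = -1.298045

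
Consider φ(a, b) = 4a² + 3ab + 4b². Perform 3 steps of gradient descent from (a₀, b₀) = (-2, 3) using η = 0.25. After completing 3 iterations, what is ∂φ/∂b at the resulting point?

-29.671875

∇φ = (8a + 3b, 3a + 8b)
Step 1: at (-2, 3), ∇φ = (-7, 18) → (-2, 3) − 0.25·(-7, 18) = (-0.25, -1.5)
Step 2: at (-0.25, -1.5), ∇φ = (-6.5, -12.75) → (-0.25, -1.5) − 0.25·(-6.5, -12.75) = (1.375, 1.6875)
Step 3: at (1.375, 1.6875), ∇φ = (16.0625, 17.625) → (1.375, 1.6875) − 0.25·(16.0625, 17.625) = (-2.640625, -2.71875)
∂φ/∂b at (-2.640625, -2.71875) = -29.671875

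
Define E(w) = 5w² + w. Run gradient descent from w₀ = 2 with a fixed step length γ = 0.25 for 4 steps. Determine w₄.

E′(w) = 10w + 1
Step 1: E′(2) = 21; w₁ = 2 − 0.25·21 = -3.25
Step 2: E′(-3.25) = -31.5; w₂ = -3.25 − 0.25·(-31.5) = 4.625
Step 3: E′(4.625) = 47.25; w₃ = 4.625 − 0.25·47.25 = -7.1875
Step 4: E′(-7.1875) = -70.875; w₄ = -7.1875 − 0.25·(-70.875) = 10.53125

10.53125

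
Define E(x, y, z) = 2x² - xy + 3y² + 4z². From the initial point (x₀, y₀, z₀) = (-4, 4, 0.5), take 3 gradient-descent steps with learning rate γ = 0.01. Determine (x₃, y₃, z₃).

(-3.43178, 3.215164, 0.389344)

∇E = (4x - y, -x + 6y, 8z)
(x₁, y₁, z₁) = (-4, 4, 0.5) − 0.01·(-20, 28, 4) = (-3.8, 3.72, 0.46)
(x₂, y₂, z₂) = (-3.8, 3.72, 0.46) − 0.01·(-18.92, 26.12, 3.68) = (-3.6108, 3.4588, 0.4232)
(x₃, y₃, z₃) = (-3.6108, 3.4588, 0.4232) − 0.01·(-17.902, 24.3636, 3.3856) = (-3.43178, 3.215164, 0.389344)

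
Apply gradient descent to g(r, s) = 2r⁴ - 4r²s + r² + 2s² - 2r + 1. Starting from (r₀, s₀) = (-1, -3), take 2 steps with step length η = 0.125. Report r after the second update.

-43.5

∇g = (8r³ - 8rs + 2r - 2, -4r² + 4s)
(r₁, s₁) = (-1, -3) − 0.125·(-36, -16) = (3.5, -1)
(r₂, s₂) = (3.5, -1) − 0.125·(376, -53) = (-43.5, 5.625)
r = -43.5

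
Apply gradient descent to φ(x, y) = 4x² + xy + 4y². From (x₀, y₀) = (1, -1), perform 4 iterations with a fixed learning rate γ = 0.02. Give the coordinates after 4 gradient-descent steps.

(0.54700816, -0.54700816)

∇φ = (8x + y, x + 8y)
Step 1: at (1, -1), ∇φ = (7, -7) → (1, -1) − 0.02·(7, -7) = (0.86, -0.86)
Step 2: at (0.86, -0.86), ∇φ = (6.02, -6.02) → (0.86, -0.86) − 0.02·(6.02, -6.02) = (0.7396, -0.7396)
Step 3: at (0.7396, -0.7396), ∇φ = (5.1772, -5.1772) → (0.7396, -0.7396) − 0.02·(5.1772, -5.1772) = (0.636056, -0.636056)
Step 4: at (0.636056, -0.636056), ∇φ = (4.452392, -4.452392) → (0.636056, -0.636056) − 0.02·(4.452392, -4.452392) = (0.54700816, -0.54700816)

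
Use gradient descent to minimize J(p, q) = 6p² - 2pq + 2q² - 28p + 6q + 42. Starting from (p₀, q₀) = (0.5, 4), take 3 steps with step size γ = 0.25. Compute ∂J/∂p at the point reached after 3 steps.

∇J = (12p - 2q - 28, -2p + 4q + 6)
(p₁, q₁) = (0.5, 4) − 0.25·(-30, 21) = (8, -1.25)
(p₂, q₂) = (8, -1.25) − 0.25·(70.5, -15) = (-9.625, 2.5)
(p₃, q₃) = (-9.625, 2.5) − 0.25·(-148.5, 35.25) = (27.5, -6.3125)
∂J/∂p at (27.5, -6.3125) = 314.625

314.625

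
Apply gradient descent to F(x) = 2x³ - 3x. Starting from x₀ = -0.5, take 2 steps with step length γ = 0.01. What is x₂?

F′(x) = 6x² - 3
x₁ = -0.5 − 0.01·(-1.5) = -0.485
x₂ = -0.485 − 0.01·(-1.58865) = -0.4691135

-0.4691135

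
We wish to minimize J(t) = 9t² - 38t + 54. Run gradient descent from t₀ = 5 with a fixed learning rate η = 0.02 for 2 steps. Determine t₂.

3.2944

J′(t) = 18t - 38
Step 1: J′(5) = 52; t₁ = 5 − 0.02·52 = 3.96
Step 2: J′(3.96) = 33.28; t₂ = 3.96 − 0.02·33.28 = 3.2944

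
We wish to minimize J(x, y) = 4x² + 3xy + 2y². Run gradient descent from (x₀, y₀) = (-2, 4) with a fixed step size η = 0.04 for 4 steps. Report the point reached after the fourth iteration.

∇J = (8x + 3y, 3x + 4y)
(x₁, y₁) = (-2, 4) − 0.04·(-4, 10) = (-1.84, 3.6)
(x₂, y₂) = (-1.84, 3.6) − 0.04·(-3.92, 8.88) = (-1.6832, 3.2448)
(x₃, y₃) = (-1.6832, 3.2448) − 0.04·(-3.7312, 7.9296) = (-1.533952, 2.927616)
(x₄, y₄) = (-1.533952, 2.927616) − 0.04·(-3.488768, 7.108608) = (-1.39440128, 2.64327168)

(-1.39440128, 2.64327168)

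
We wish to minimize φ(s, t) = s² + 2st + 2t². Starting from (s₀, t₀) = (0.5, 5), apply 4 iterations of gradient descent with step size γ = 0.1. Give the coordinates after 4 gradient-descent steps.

∇φ = (2s + 2t, 2s + 4t)
Step 1: at (0.5, 5), ∇φ = (11, 21) → (0.5, 5) − 0.1·(11, 21) = (-0.6, 2.9)
Step 2: at (-0.6, 2.9), ∇φ = (4.6, 10.4) → (-0.6, 2.9) − 0.1·(4.6, 10.4) = (-1.06, 1.86)
Step 3: at (-1.06, 1.86), ∇φ = (1.6, 5.32) → (-1.06, 1.86) − 0.1·(1.6, 5.32) = (-1.22, 1.328)
Step 4: at (-1.22, 1.328), ∇φ = (0.216, 2.872) → (-1.22, 1.328) − 0.1·(0.216, 2.872) = (-1.2416, 1.0408)

(-1.2416, 1.0408)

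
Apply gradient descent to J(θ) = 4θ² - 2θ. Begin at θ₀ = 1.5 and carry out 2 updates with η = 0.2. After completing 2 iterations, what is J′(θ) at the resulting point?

3.6

J′(θ) = 8θ - 2
θ₁ = 1.5 − 0.2·10 = -0.5
θ₂ = -0.5 − 0.2·(-6) = 0.7
J′(θ) at (0.7) = 3.6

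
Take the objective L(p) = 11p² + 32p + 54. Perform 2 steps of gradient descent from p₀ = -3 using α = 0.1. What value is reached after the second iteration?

L′(p) = 22p + 32
Step 1: L′(-3) = -34; p₁ = -3 − 0.1·(-34) = 0.4
Step 2: L′(0.4) = 40.8; p₂ = 0.4 − 0.1·40.8 = -3.68

-3.68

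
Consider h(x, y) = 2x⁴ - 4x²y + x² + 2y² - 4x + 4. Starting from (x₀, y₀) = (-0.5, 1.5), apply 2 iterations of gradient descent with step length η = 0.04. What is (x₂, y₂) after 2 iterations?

(-0.468, 1.132)

∇h = (8x³ - 8xy + 2x - 4, -4x² + 4y)
(x₁, y₁) = (-0.5, 1.5) − 0.04·(0, 5) = (-0.5, 1.3)
(x₂, y₂) = (-0.5, 1.3) − 0.04·(-0.8, 4.2) = (-0.468, 1.132)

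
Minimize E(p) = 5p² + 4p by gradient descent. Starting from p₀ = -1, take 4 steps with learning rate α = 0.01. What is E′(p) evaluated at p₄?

E′(p) = 10p + 4
p₁ = -1 − 0.01·(-6) = -0.94
p₂ = -0.94 − 0.01·(-5.4) = -0.886
p₃ = -0.886 − 0.01·(-4.86) = -0.8374
p₄ = -0.8374 − 0.01·(-4.374) = -0.79366
E′(p) at (-0.79366) = -3.9366

-3.9366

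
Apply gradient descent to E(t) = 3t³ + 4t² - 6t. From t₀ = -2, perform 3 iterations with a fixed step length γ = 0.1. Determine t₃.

-100.4196304

E′(t) = 9t² + 8t - 6
t₁ = -2 − 0.1·14 = -3.4
t₂ = -3.4 − 0.1·70.84 = -10.484
t₃ = -10.484 − 0.1·899.356304 = -100.4196304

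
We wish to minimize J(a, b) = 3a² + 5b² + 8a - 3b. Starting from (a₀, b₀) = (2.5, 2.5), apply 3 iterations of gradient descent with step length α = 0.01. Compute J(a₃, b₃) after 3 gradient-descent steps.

∇J = (6a + 8, 10b - 3)
(a₁, b₁) = (2.5, 2.5) − 0.01·(23, 22) = (2.27, 2.28)
(a₂, b₂) = (2.27, 2.28) − 0.01·(21.62, 19.8) = (2.0538, 2.082)
(a₃, b₃) = (2.0538, 2.082) − 0.01·(20.3228, 17.82) = (1.850572, 1.9038)
J(1.850572, 1.9038) = 37.489298381552

37.489298381552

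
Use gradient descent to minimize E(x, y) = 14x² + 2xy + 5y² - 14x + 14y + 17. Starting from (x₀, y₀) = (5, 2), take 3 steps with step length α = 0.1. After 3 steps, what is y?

∇E = (28x + 2y - 14, 2x + 10y + 14)
(x₁, y₁) = (5, 2) − 0.1·(130, 44) = (-8, -2.4)
(x₂, y₂) = (-8, -2.4) − 0.1·(-242.8, -26) = (16.28, 0.2)
(x₃, y₃) = (16.28, 0.2) − 0.1·(442.24, 48.56) = (-27.944, -4.656)
y = -4.656

-4.656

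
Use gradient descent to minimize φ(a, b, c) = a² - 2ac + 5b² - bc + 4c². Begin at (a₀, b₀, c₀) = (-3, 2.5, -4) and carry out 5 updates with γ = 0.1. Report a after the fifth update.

∇φ = (2a - 2c, 10b - c, -2a - b + 8c)
Step 1: at (-3, 2.5, -4), ∇φ = (2, 29, -28.5) → (-3, 2.5, -4) − 0.1·(2, 29, -28.5) = (-3.2, -0.4, -1.15)
Step 2: at (-3.2, -0.4, -1.15), ∇φ = (-4.1, -2.85, -2.4) → (-3.2, -0.4, -1.15) − 0.1·(-4.1, -2.85, -2.4) = (-2.79, -0.115, -0.91)
Step 3: at (-2.79, -0.115, -0.91), ∇φ = (-3.76, -0.24, -1.585) → (-2.79, -0.115, -0.91) − 0.1·(-3.76, -0.24, -1.585) = (-2.414, -0.091, -0.7515)
Step 4: at (-2.414, -0.091, -0.7515), ∇φ = (-3.325, -0.1585, -1.093) → (-2.414, -0.091, -0.7515) − 0.1·(-3.325, -0.1585, -1.093) = (-2.0815, -0.07515, -0.6422)
Step 5: at (-2.0815, -0.07515, -0.6422), ∇φ = (-2.8786, -0.1093, -0.89945) → (-2.0815, -0.07515, -0.6422) − 0.1·(-2.8786, -0.1093, -0.89945) = (-1.79364, -0.06422, -0.552255)
a = -1.79364

-1.79364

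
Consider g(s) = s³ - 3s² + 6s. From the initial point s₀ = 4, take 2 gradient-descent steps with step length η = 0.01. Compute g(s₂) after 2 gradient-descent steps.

g′(s) = 3s² - 6s + 6
Step 1: g′(4) = 30; s₁ = 4 − 0.01·30 = 3.7
Step 2: g′(3.7) = 24.87; s₂ = 3.7 − 0.01·24.87 = 3.4513
g(3.4513) = 26.083447173697

26.083447173697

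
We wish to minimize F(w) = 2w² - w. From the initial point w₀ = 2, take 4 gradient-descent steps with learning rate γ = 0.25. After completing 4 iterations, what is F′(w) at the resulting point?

0

F′(w) = 4w - 1
Step 1: F′(2) = 7; w₁ = 2 − 0.25·7 = 0.25
Step 2: F′(0.25) = 0; w₂ = 0.25 − 0.25·0 = 0.25
Step 3: F′(0.25) = 0; w₃ = 0.25 − 0.25·0 = 0.25
Step 4: F′(0.25) = 0; w₄ = 0.25 − 0.25·0 = 0.25
F′(w) at (0.25) = 0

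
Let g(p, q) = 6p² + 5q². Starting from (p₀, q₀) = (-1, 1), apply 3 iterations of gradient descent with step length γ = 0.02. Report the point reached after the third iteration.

∇g = (12p, 10q)
Step 1: at (-1, 1), ∇g = (-12, 10) → (-1, 1) − 0.02·(-12, 10) = (-0.76, 0.8)
Step 2: at (-0.76, 0.8), ∇g = (-9.12, 8) → (-0.76, 0.8) − 0.02·(-9.12, 8) = (-0.5776, 0.64)
Step 3: at (-0.5776, 0.64), ∇g = (-6.9312, 6.4) → (-0.5776, 0.64) − 0.02·(-6.9312, 6.4) = (-0.438976, 0.512)

(-0.438976, 0.512)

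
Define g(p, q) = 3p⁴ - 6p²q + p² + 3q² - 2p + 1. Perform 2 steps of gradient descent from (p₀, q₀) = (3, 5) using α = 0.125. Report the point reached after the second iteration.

(5388.4375, 182.1875)

∇g = (12p³ - 12pq + 2p - 2, -6p² + 6q)
Step 1: at (3, 5), ∇g = (148, -24) → (3, 5) − 0.125·(148, -24) = (-15.5, 8)
Step 2: at (-15.5, 8), ∇g = (-43231.5, -1393.5) → (-15.5, 8) − 0.125·(-43231.5, -1393.5) = (5388.4375, 182.1875)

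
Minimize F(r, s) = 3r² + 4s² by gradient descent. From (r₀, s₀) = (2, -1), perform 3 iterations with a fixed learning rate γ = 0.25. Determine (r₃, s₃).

(-0.25, 1)

∇F = (6r, 8s)
Step 1: at (2, -1), ∇F = (12, -8) → (2, -1) − 0.25·(12, -8) = (-1, 1)
Step 2: at (-1, 1), ∇F = (-6, 8) → (-1, 1) − 0.25·(-6, 8) = (0.5, -1)
Step 3: at (0.5, -1), ∇F = (3, -8) → (0.5, -1) − 0.25·(3, -8) = (-0.25, 1)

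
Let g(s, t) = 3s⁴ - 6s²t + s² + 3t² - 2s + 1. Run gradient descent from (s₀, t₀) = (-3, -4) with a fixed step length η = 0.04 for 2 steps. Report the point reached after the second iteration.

∇g = (12s³ - 12st + 2s - 2, -6s² + 6t)
Step 1: at (-3, -4), ∇g = (-476, -78) → (-3, -4) − 0.04·(-476, -78) = (16.04, -0.88)
Step 2: at (16.04, -0.88), ∇g = (49721.024768, -1548.9696) → (16.04, -0.88) − 0.04·(49721.024768, -1548.9696) = (-1972.80099072, 61.078784)

(-1972.80099072, 61.078784)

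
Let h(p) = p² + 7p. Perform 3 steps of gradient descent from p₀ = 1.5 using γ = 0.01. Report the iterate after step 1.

h′(p) = 2p + 7
p₁ = 1.5 − 0.01·10 = 1.4

1.4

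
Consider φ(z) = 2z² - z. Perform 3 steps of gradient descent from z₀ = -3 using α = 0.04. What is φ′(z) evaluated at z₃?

-7.705152

φ′(z) = 4z - 1
z₁ = -3 − 0.04·(-13) = -2.48
z₂ = -2.48 − 0.04·(-10.92) = -2.0432
z₃ = -2.0432 − 0.04·(-9.1728) = -1.676288
φ′(z) at (-1.676288) = -7.705152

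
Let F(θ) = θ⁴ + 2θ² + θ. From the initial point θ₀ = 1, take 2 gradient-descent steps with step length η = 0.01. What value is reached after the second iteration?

0.83345716

F′(θ) = 4θ³ + 4θ + 1
Step 1: F′(1) = 9; θ₁ = 1 − 0.01·9 = 0.91
Step 2: F′(0.91) = 7.654284; θ₂ = 0.91 − 0.01·7.654284 = 0.83345716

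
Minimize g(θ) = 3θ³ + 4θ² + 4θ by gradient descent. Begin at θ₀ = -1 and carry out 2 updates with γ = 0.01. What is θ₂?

-1.105225

g′(θ) = 9θ² + 8θ + 4
Step 1: g′(-1) = 5; θ₁ = -1 − 0.01·5 = -1.05
Step 2: g′(-1.05) = 5.5225; θ₂ = -1.05 − 0.01·5.5225 = -1.105225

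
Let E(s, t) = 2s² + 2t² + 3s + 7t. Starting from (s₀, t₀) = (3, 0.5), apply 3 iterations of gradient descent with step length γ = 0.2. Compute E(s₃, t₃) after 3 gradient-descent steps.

∇E = (4s + 3, 4t + 7)
Step 1: at (3, 0.5), ∇E = (15, 9) → (3, 0.5) − 0.2·(15, 9) = (0, -1.3)
Step 2: at (0, -1.3), ∇E = (3, 1.8) → (0, -1.3) − 0.2·(3, 1.8) = (-0.6, -1.66)
Step 3: at (-0.6, -1.66), ∇E = (0.6, 0.36) → (-0.6, -1.66) − 0.2·(0.6, 0.36) = (-0.72, -1.732)
E(-0.72, -1.732) = -7.247552

-7.247552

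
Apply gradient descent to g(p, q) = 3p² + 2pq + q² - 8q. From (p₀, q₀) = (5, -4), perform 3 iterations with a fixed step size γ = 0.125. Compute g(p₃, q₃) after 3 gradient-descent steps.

8.173828125

∇g = (6p + 2q, 2p + 2q - 8)
(p₁, q₁) = (5, -4) − 0.125·(22, -6) = (2.25, -3.25)
(p₂, q₂) = (2.25, -3.25) − 0.125·(7, -10) = (1.375, -2)
(p₃, q₃) = (1.375, -2) − 0.125·(4.25, -9.25) = (0.84375, -0.84375)
g(0.84375, -0.84375) = 8.173828125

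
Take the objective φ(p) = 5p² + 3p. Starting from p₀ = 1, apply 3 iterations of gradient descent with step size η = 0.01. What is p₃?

0.6477

φ′(p) = 10p + 3
Step 1: φ′(1) = 13; p₁ = 1 − 0.01·13 = 0.87
Step 2: φ′(0.87) = 11.7; p₂ = 0.87 − 0.01·11.7 = 0.753
Step 3: φ′(0.753) = 10.53; p₃ = 0.753 − 0.01·10.53 = 0.6477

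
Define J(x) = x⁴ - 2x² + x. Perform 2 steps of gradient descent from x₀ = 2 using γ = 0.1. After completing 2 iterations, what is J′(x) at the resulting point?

2.3125

J′(x) = 4x³ - 4x + 1
x₁ = 2 − 0.1·25 = -0.5
x₂ = -0.5 − 0.1·2.5 = -0.75
J′(x) at (-0.75) = 2.3125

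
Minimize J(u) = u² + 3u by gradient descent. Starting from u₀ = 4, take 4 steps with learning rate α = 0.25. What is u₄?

J′(u) = 2u + 3
u₁ = 4 − 0.25·11 = 1.25
u₂ = 1.25 − 0.25·5.5 = -0.125
u₃ = -0.125 − 0.25·2.75 = -0.8125
u₄ = -0.8125 − 0.25·1.375 = -1.15625

-1.15625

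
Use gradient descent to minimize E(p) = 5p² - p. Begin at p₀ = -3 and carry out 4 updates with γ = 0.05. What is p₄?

E′(p) = 10p - 1
Step 1: E′(-3) = -31; p₁ = -3 − 0.05·(-31) = -1.45
Step 2: E′(-1.45) = -15.5; p₂ = -1.45 − 0.05·(-15.5) = -0.675
Step 3: E′(-0.675) = -7.75; p₃ = -0.675 − 0.05·(-7.75) = -0.2875
Step 4: E′(-0.2875) = -3.875; p₄ = -0.2875 − 0.05·(-3.875) = -0.09375

-0.09375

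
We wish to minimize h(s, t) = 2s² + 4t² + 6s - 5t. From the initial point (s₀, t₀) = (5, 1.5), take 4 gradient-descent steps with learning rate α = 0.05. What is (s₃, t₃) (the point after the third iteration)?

(1.828, 0.814)

∇h = (4s + 6, 8t - 5)
(s₁, t₁) = (5, 1.5) − 0.05·(26, 7) = (3.7, 1.15)
(s₂, t₂) = (3.7, 1.15) − 0.05·(20.8, 4.2) = (2.66, 0.94)
(s₃, t₃) = (2.66, 0.94) − 0.05·(16.64, 2.52) = (1.828, 0.814)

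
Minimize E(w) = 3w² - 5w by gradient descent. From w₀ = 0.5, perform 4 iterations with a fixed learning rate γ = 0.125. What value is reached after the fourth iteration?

E′(w) = 6w - 5
Step 1: E′(0.5) = -2; w₁ = 0.5 − 0.125·(-2) = 0.75
Step 2: E′(0.75) = -0.5; w₂ = 0.75 − 0.125·(-0.5) = 0.8125
Step 3: E′(0.8125) = -0.125; w₃ = 0.8125 − 0.125·(-0.125) = 0.828125
Step 4: E′(0.828125) = -0.03125; w₄ = 0.828125 − 0.125·(-0.03125) = 0.83203125

0.83203125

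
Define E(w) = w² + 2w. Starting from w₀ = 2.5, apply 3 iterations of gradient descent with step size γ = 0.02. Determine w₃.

2.096576

E′(w) = 2w + 2
w₁ = 2.5 − 0.02·7 = 2.36
w₂ = 2.36 − 0.02·6.72 = 2.2256
w₃ = 2.2256 − 0.02·6.4512 = 2.096576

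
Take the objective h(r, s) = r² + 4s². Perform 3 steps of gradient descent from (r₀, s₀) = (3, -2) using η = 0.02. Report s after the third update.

-1.185408

∇h = (2r, 8s)
(r₁, s₁) = (3, -2) − 0.02·(6, -16) = (2.88, -1.68)
(r₂, s₂) = (2.88, -1.68) − 0.02·(5.76, -13.44) = (2.7648, -1.4112)
(r₃, s₃) = (2.7648, -1.4112) − 0.02·(5.5296, -11.2896) = (2.654208, -1.185408)
s = -1.185408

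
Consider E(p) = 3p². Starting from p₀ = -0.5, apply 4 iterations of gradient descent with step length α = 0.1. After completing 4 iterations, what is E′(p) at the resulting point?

-0.0768

E′(p) = 6p
Step 1: E′(-0.5) = -3; p₁ = -0.5 − 0.1·(-3) = -0.2
Step 2: E′(-0.2) = -1.2; p₂ = -0.2 − 0.1·(-1.2) = -0.08
Step 3: E′(-0.08) = -0.48; p₃ = -0.08 − 0.1·(-0.48) = -0.032
Step 4: E′(-0.032) = -0.192; p₄ = -0.032 − 0.1·(-0.192) = -0.0128
E′(p) at (-0.0128) = -0.0768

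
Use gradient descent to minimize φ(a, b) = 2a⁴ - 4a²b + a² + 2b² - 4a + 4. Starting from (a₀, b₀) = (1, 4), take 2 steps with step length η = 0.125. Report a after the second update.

∇φ = (8a³ - 8ab + 2a - 4, -4a² + 4b)
(a₁, b₁) = (1, 4) − 0.125·(-26, 12) = (4.25, 2.5)
(a₂, b₂) = (4.25, 2.5) − 0.125·(533.625, -62.25) = (-62.453125, 10.28125)
a = -62.453125

-62.453125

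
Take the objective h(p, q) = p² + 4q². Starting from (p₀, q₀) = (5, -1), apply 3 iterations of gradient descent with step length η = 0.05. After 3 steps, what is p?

∇h = (2p, 8q)
(p₁, q₁) = (5, -1) − 0.05·(10, -8) = (4.5, -0.6)
(p₂, q₂) = (4.5, -0.6) − 0.05·(9, -4.8) = (4.05, -0.36)
(p₃, q₃) = (4.05, -0.36) − 0.05·(8.1, -2.88) = (3.645, -0.216)
p = 3.645

3.645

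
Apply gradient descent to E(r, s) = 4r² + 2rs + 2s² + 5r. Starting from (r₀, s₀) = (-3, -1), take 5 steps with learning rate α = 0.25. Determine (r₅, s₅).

(5.515625, 2.9375)

∇E = (8r + 2s + 5, 2r + 4s)
Step 1: at (-3, -1), ∇E = (-21, -10) → (-3, -1) − 0.25·(-21, -10) = (2.25, 1.5)
Step 2: at (2.25, 1.5), ∇E = (26, 10.5) → (2.25, 1.5) − 0.25·(26, 10.5) = (-4.25, -1.125)
Step 3: at (-4.25, -1.125), ∇E = (-31.25, -13) → (-4.25, -1.125) − 0.25·(-31.25, -13) = (3.5625, 2.125)
Step 4: at (3.5625, 2.125), ∇E = (37.75, 15.625) → (3.5625, 2.125) − 0.25·(37.75, 15.625) = (-5.875, -1.78125)
Step 5: at (-5.875, -1.78125), ∇E = (-45.5625, -18.875) → (-5.875, -1.78125) − 0.25·(-45.5625, -18.875) = (5.515625, 2.9375)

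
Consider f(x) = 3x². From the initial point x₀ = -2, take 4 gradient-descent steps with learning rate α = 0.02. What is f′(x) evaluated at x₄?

f′(x) = 6x
x₁ = -2 − 0.02·(-12) = -1.76
x₂ = -1.76 − 0.02·(-10.56) = -1.5488
x₃ = -1.5488 − 0.02·(-9.2928) = -1.362944
x₄ = -1.362944 − 0.02·(-8.177664) = -1.19939072
f′(x) at (-1.19939072) = -7.19634432

-7.19634432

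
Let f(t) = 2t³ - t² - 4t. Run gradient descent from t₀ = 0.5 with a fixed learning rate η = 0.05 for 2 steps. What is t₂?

f′(t) = 6t² - 2t - 4
Step 1: f′(0.5) = -3.5; t₁ = 0.5 − 0.05·(-3.5) = 0.675
Step 2: f′(0.675) = -2.61625; t₂ = 0.675 − 0.05·(-2.61625) = 0.8058125

0.8058125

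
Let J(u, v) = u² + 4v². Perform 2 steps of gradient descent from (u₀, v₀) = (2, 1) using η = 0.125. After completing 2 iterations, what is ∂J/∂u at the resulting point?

∇J = (2u, 8v)
(u₁, v₁) = (2, 1) − 0.125·(4, 8) = (1.5, 0)
(u₂, v₂) = (1.5, 0) − 0.125·(3, 0) = (1.125, 0)
∂J/∂u at (1.125, 0) = 2.25

2.25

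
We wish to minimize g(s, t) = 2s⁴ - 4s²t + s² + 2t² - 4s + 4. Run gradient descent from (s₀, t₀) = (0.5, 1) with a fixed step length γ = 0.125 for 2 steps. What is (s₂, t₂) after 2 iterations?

∇g = (8s³ - 8st + 2s - 4, -4s² + 4t)
Step 1: at (0.5, 1), ∇g = (-6, 3) → (0.5, 1) − 0.125·(-6, 3) = (1.25, 0.625)
Step 2: at (1.25, 0.625), ∇g = (7.875, -3.75) → (1.25, 0.625) − 0.125·(7.875, -3.75) = (0.265625, 1.09375)

(0.265625, 1.09375)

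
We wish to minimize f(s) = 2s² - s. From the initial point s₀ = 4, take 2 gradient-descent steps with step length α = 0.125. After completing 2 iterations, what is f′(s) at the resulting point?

f′(s) = 4s - 1
Step 1: f′(4) = 15; s₁ = 4 − 0.125·15 = 2.125
Step 2: f′(2.125) = 7.5; s₂ = 2.125 − 0.125·7.5 = 1.1875
f′(s) at (1.1875) = 3.75

3.75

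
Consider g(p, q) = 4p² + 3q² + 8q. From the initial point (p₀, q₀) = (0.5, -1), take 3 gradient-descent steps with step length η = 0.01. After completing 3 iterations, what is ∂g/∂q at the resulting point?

∇g = (8p, 6q + 8)
(p₁, q₁) = (0.5, -1) − 0.01·(4, 2) = (0.46, -1.02)
(p₂, q₂) = (0.46, -1.02) − 0.01·(3.68, 1.88) = (0.4232, -1.0388)
(p₃, q₃) = (0.4232, -1.0388) − 0.01·(3.3856, 1.7672) = (0.389344, -1.056472)
∂g/∂q at (0.389344, -1.056472) = 1.661168

1.661168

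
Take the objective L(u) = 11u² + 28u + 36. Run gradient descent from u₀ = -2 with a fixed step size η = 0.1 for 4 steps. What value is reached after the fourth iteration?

-2.7808

L′(u) = 22u + 28
u₁ = -2 − 0.1·(-16) = -0.4
u₂ = -0.4 − 0.1·19.2 = -2.32
u₃ = -2.32 − 0.1·(-23.04) = -0.016
u₄ = -0.016 − 0.1·27.648 = -2.7808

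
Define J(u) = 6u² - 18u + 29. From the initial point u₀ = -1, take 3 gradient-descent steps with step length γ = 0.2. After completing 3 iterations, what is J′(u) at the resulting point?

J′(u) = 12u - 18
u₁ = -1 − 0.2·(-30) = 5
u₂ = 5 − 0.2·42 = -3.4
u₃ = -3.4 − 0.2·(-58.8) = 8.36
J′(u) at (8.36) = 82.32

82.32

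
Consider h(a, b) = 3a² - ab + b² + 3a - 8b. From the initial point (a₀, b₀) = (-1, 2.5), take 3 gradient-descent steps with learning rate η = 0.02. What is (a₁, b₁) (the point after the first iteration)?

∇h = (6a - b + 3, -a + 2b - 8)
(a₁, b₁) = (-1, 2.5) − 0.02·(-5.5, -2) = (-0.89, 2.54)

(-0.89, 2.54)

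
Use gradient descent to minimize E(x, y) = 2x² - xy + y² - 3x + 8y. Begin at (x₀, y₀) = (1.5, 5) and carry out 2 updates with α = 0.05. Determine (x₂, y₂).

∇E = (4x - y - 3, -x + 2y + 8)
(x₁, y₁) = (1.5, 5) − 0.05·(-2, 16.5) = (1.6, 4.175)
(x₂, y₂) = (1.6, 4.175) − 0.05·(-0.775, 14.75) = (1.63875, 3.4375)

(1.63875, 3.4375)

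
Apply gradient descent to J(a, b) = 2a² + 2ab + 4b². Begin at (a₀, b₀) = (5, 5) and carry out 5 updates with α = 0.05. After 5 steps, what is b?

∇J = (4a + 2b, 2a + 8b)
(a₁, b₁) = (5, 5) − 0.05·(30, 50) = (3.5, 2.5)
(a₂, b₂) = (3.5, 2.5) − 0.05·(19, 27) = (2.55, 1.15)
(a₃, b₃) = (2.55, 1.15) − 0.05·(12.5, 14.3) = (1.925, 0.435)
(a₄, b₄) = (1.925, 0.435) − 0.05·(8.57, 7.33) = (1.4965, 0.0685)
(a₅, b₅) = (1.4965, 0.0685) − 0.05·(6.123, 3.541) = (1.19035, -0.10855)
b = -0.10855

-0.10855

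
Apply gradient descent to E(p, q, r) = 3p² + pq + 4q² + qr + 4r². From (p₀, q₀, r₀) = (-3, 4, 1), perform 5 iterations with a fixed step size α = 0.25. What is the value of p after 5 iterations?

∇E = (6p + q, p + 8q + r, q + 8r)
(p₁, q₁, r₁) = (-3, 4, 1) − 0.25·(-14, 30, 12) = (0.5, -3.5, -2)
(p₂, q₂, r₂) = (0.5, -3.5, -2) − 0.25·(-0.5, -29.5, -19.5) = (0.625, 3.875, 2.875)
(p₃, q₃, r₃) = (0.625, 3.875, 2.875) − 0.25·(7.625, 34.5, 26.875) = (-1.28125, -4.75, -3.84375)
(p₄, q₄, r₄) = (-1.28125, -4.75, -3.84375) − 0.25·(-12.4375, -43.125, -35.5) = (1.828125, 6.03125, 5.03125)
(p₅, q₅, r₅) = (1.828125, 6.03125, 5.03125) − 0.25·(17, 55.109375, 46.28125) = (-2.421875, -7.74609375, -6.5390625)
p = -2.421875

-2.421875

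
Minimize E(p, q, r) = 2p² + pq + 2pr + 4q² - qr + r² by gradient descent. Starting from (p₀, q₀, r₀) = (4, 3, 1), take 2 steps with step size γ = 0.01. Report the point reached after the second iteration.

(3.5925, 2.483, 0.8629)

∇E = (4p + q + 2r, p + 8q - r, 2p - q + 2r)
Step 1: at (4, 3, 1), ∇E = (21, 27, 7) → (4, 3, 1) − 0.01·(21, 27, 7) = (3.79, 2.73, 0.93)
Step 2: at (3.79, 2.73, 0.93), ∇E = (19.75, 24.7, 6.71) → (3.79, 2.73, 0.93) − 0.01·(19.75, 24.7, 6.71) = (3.5925, 2.483, 0.8629)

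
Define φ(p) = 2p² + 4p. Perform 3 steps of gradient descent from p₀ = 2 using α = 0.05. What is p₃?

φ′(p) = 4p + 4
p₁ = 2 − 0.05·12 = 1.4
p₂ = 1.4 − 0.05·9.6 = 0.92
p₃ = 0.92 − 0.05·7.68 = 0.536

0.536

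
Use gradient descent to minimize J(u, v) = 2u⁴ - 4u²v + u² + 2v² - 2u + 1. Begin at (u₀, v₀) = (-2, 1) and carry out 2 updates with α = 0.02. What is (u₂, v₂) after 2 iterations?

∇J = (8u³ - 8uv + 2u - 2, -4u² + 4v)
(u₁, v₁) = (-2, 1) − 0.02·(-54, -12) = (-0.92, 1.24)
(u₂, v₂) = (-0.92, 1.24) − 0.02·(-0.943104, 1.5744) = (-0.90113792, 1.208512)

(-0.90113792, 1.208512)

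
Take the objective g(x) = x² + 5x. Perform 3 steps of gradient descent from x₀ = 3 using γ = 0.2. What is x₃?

g′(x) = 2x + 5
x₁ = 3 − 0.2·11 = 0.8
x₂ = 0.8 − 0.2·6.6 = -0.52
x₃ = -0.52 − 0.2·3.96 = -1.312

-1.312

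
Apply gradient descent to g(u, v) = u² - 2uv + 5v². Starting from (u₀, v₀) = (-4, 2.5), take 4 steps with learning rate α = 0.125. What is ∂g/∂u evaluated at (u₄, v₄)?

∇g = (2u - 2v, -2u + 10v)
(u₁, v₁) = (-4, 2.5) − 0.125·(-13, 33) = (-2.375, -1.625)
(u₂, v₂) = (-2.375, -1.625) − 0.125·(-1.5, -11.5) = (-2.1875, -0.1875)
(u₃, v₃) = (-2.1875, -0.1875) − 0.125·(-4, 2.5) = (-1.6875, -0.5)
(u₄, v₄) = (-1.6875, -0.5) − 0.125·(-2.375, -1.625) = (-1.390625, -0.296875)
∂g/∂u at (-1.390625, -0.296875) = -2.1875

-2.1875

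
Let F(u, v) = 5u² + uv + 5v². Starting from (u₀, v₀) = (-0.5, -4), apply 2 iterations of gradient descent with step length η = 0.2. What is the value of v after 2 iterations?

-4.36

∇F = (10u + v, u + 10v)
Step 1: at (-0.5, -4), ∇F = (-9, -40.5) → (-0.5, -4) − 0.2·(-9, -40.5) = (1.3, 4.1)
Step 2: at (1.3, 4.1), ∇F = (17.1, 42.3) → (1.3, 4.1) − 0.2·(17.1, 42.3) = (-2.12, -4.36)
v = -4.36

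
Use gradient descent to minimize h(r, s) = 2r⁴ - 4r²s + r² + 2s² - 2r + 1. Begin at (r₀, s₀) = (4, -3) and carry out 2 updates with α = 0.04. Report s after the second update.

67.667776

∇h = (8r³ - 8rs + 2r - 2, -4r² + 4s)
Step 1: at (4, -3), ∇h = (614, -76) → (4, -3) − 0.04·(614, -76) = (-20.56, 0.04)
Step 2: at (-20.56, 0.04), ∇h = (-69564.473728, -1690.6944) → (-20.56, 0.04) − 0.04·(-69564.473728, -1690.6944) = (2762.01894912, 67.667776)
s = 67.667776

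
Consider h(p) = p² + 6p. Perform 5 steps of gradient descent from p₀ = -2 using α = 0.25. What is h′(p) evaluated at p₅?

0.0625

h′(p) = 2p + 6
Step 1: h′(-2) = 2; p₁ = -2 − 0.25·2 = -2.5
Step 2: h′(-2.5) = 1; p₂ = -2.5 − 0.25·1 = -2.75
Step 3: h′(-2.75) = 0.5; p₃ = -2.75 − 0.25·0.5 = -2.875
Step 4: h′(-2.875) = 0.25; p₄ = -2.875 − 0.25·0.25 = -2.9375
Step 5: h′(-2.9375) = 0.125; p₅ = -2.9375 − 0.25·0.125 = -2.96875
h′(p) at (-2.96875) = 0.0625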